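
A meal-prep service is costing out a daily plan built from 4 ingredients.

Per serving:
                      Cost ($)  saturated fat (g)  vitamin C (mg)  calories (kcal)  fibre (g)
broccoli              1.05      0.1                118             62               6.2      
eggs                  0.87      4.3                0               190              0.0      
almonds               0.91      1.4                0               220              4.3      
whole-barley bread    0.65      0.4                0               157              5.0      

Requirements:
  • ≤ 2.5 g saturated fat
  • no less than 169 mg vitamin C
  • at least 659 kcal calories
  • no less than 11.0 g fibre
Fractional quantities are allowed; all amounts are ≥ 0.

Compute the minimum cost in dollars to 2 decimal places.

$3.86

This is a linear program. Let x1 = servings of broccoli, x2 = servings of eggs, x3 = servings of almonds, x4 = servings of whole-barley bread.
min 1.05x1 + 0.87x2 + 0.91x3 + 0.65x4 subject to:
  0.1x1 + 4.3x2 + 1.4x3 + 0.4x4 ≤ 2.5   (saturated fat)
  118x1 ≥ 169   (vitamin C)
  62x1 + 190x2 + 220x3 + 157x4 ≥ 659   (calories)
  6.2x1 + 4.3x3 + 5x4 ≥ 11   (fibre)
  x1, x2, x3, x4 ≥ 0.
The minimum-cost mix takes nothing from eggs — only broccoli, almonds, whole-barley bread. There the saturated fat, vitamin C, calories constraints are tight.
That vertex is x1 = 1.432, x3 = 1.077, x4 = 2.123.
Hence cost = 1.05·1.432 + 0.91·1.077 + 0.65·2.123 = $3.8636.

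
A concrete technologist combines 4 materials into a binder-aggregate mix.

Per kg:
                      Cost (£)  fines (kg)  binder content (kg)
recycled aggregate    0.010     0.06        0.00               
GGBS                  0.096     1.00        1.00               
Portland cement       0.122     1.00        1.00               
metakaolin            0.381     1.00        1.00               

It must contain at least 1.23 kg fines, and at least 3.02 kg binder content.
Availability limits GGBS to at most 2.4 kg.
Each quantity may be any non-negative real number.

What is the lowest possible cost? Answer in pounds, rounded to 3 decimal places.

£0.306

Let x1 = kg of recycled aggregate, x2 = kg of GGBS, x3 = kg of Portland cement, x4 = kg of metakaolin.
Minimise 0.01x1 + 0.096x2 + 0.122x3 + 0.381x4 subject to:
  0.06x1 + 1x2 + 1x3 + 1x4 ≥ 1.23   (fines)
  1x2 + 1x3 + 1x4 ≥ 3.02   (binder content)
  x2 ≤ 2.4
  x1, x2, x3, x4 ≥ 0.
The optimal basis is {GGBS, Portland cement}; recycled aggregate, metakaolin drop out. There the binder content and the GGBS cap constraints are tight.
Solving gives x2 = 2.4, x3 = 0.62.
Hence cost = 0.096·2.4 + 0.122·0.62 = £0.30604.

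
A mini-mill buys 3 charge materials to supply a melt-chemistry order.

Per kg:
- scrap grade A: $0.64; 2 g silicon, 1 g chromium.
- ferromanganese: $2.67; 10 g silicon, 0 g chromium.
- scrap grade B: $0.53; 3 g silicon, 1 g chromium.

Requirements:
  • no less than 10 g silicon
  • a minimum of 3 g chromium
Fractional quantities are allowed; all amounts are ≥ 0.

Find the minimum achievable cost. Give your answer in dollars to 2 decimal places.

Set it up as a linear program. Let x1 = kg of scrap grade A, x2 = kg of ferromanganese, x3 = kg of scrap grade B.
Minimise 0.64x1 + 2.67x2 + 0.53x3 with:
  2x1 + 10x2 + 3x3 ≥ 10   (silicon)
  1x1 + 1x3 ≥ 3   (chromium)
  x1, x2, x3 ≥ 0.
The minimum-cost mix takes nothing from scrap grade A, ferromanganese — only scrap grade B. The silicon requirement is met with equality.
Optimal quantities: scrap grade B = 3.333 kg.
Objective = 0.53·3.333 = 1.7665.

$1.77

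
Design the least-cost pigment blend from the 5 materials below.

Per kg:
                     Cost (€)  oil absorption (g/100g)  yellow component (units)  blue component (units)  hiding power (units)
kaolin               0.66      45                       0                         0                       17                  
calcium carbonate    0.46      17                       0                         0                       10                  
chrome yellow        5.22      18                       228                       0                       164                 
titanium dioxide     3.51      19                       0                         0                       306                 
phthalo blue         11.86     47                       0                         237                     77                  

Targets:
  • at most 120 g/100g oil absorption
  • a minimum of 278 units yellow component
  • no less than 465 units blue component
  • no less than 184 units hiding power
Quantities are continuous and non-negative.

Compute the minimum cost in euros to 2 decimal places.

€29.63

Set it up as a linear program. Let x1 = kg of kaolin, x2 = kg of calcium carbonate, x3 = kg of chrome yellow, x4 = kg of titanium dioxide, x5 = kg of phthalo blue.
Minimise 0.66x1 + 0.46x2 + 5.22x3 + 3.51x4 + 11.86x5 s.t.:
  45x1 + 17x2 + 18x3 + 19x4 + 47x5 ≤ 120   (oil absorption)
  228x3 ≥ 278   (yellow component)
  237x5 ≥ 465   (blue component)
  17x1 + 10x2 + 164x3 + 306x4 + 77x5 ≥ 184   (hiding power)
  x1, x2, x3, x4, x5 ≥ 0.
The cheapest feasible vertex uses only chrome yellow, phthalo blue; kaolin, calcium carbonate, titanium dioxide are not used. The yellow component and blue component requirements are met with equality.
Optimal quantities: chrome yellow = 1.219 kg, phthalo blue = 1.962 kg.
Hence cost = 5.22·1.219 + 11.86·1.962 = €29.6325.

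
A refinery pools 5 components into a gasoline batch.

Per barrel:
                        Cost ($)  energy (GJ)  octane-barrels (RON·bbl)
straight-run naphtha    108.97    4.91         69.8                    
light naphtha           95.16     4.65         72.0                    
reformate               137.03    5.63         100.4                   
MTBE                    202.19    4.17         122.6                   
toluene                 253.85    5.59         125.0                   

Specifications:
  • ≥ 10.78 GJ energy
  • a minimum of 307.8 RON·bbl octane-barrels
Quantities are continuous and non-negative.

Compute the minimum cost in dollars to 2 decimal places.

Treat it as an LP. Let x1 = barrels of straight-run naphtha, x2 = barrels of light naphtha, x3 = barrels of reformate, x4 = barrels of MTBE, x5 = barrels of toluene.
Minimise 108.97x1 + 95.16x2 + 137.03x3 + 202.19x4 + 253.85x5 s.t.:
  4.91x1 + 4.65x2 + 5.63x3 + 4.17x4 + 5.59x5 ≥ 10.78   (energy)
  69.8x1 + 72x2 + 100.4x3 + 122.6x4 + 125x5 ≥ 307.8   (octane-barrels)
  x1, x2, x3, x4, x5 ≥ 0.
The optimal basis is {light naphtha}; straight-run naphtha, reformate, MTBE, toluene drop out. There the octane-barrels constraint is tight.
Optimal quantities: light naphtha = 4.275 barrels.
Objective = 95.16·4.275 = 406.8090.

$406.81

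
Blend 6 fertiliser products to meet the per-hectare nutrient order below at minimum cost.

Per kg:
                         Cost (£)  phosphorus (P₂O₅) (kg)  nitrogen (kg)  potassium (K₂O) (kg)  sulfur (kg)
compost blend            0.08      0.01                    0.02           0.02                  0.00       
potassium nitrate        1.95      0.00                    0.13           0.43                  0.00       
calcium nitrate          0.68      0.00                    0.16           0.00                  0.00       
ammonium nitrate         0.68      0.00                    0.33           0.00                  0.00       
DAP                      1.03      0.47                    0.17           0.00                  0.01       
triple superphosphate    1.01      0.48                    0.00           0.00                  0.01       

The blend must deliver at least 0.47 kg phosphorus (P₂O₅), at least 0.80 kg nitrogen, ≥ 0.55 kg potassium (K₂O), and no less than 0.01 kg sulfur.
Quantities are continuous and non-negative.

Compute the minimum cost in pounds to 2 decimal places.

Let x1 = kg of compost blend, x2 = kg of potassium nitrate, x3 = kg of calcium nitrate, x4 = kg of ammonium nitrate, x5 = kg of DAP, x6 = kg of triple superphosphate.
Minimize 0.08x1 + 1.95x2 + 0.68x3 + 0.68x4 + 1.03x5 + 1.01x6 s.t.:
  0.01x1 + 0.47x5 + 0.48x6 ≥ 0.47   (phosphorus (P₂O₅))
  0.02x1 + 0.13x2 + 0.16x3 + 0.33x4 + 0.17x5 ≥ 0.8   (nitrogen)
  0.02x1 + 0.43x2 ≥ 0.55   (potassium (K₂O))
  0.01x5 + 0.01x6 ≥ 0.01   (sulfur)
  x1, x2, x3, x4, x5, x6 ≥ 0.
At the optimum only compost blend, ammonium nitrate, DAP are positive (potassium nitrate, calcium nitrate, triple superphosphate = 0). There the nitrogen, potassium (K₂O), sulfur constraints are tight.
Solving gives x1 = 27.5, x4 = 0.2424, x5 = 1.
Objective = 0.08·27.5 + 0.68·0.2424 + 1.03·1 = 3.3948.

£3.39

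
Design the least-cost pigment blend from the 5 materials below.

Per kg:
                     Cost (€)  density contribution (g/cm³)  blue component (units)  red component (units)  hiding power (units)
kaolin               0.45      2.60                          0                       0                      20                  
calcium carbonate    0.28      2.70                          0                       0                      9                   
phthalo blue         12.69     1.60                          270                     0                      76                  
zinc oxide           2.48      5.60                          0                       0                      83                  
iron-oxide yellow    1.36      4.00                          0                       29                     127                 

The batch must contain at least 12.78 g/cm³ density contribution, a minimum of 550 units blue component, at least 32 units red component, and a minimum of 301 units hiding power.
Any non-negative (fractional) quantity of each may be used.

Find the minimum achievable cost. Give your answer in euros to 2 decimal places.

Treat it as an LP. Let x1 = kg of kaolin, x2 = kg of calcium carbonate, x3 = kg of phthalo blue, x4 = kg of zinc oxide, x5 = kg of iron-oxide yellow.
Minimise 0.45x1 + 0.28x2 + 12.69x3 + 2.48x4 + 1.36x5 with:
  2.6x1 + 2.7x2 + 1.6x3 + 5.6x4 + 4x5 ≥ 12.78   (density contribution)
  270x3 ≥ 550   (blue component)
  29x5 ≥ 32   (red component)
  20x1 + 9x2 + 76x3 + 83x4 + 127x5 ≥ 301   (hiding power)
  x1, x2, x3, x4, x5 ≥ 0.
The optimal basis is {calcium carbonate, phthalo blue, iron-oxide yellow}; kaolin, zinc oxide drop out. Binding constraints: density contribution, blue component, red component.
So calcium carbonate = 1.891 kg, phthalo blue = 2.037 kg, iron-oxide yellow = 1.103 kg.
Total cost: 0.28·1.891 + 12.69·2.037 + 1.36·1.103 = 27.8791.

€27.88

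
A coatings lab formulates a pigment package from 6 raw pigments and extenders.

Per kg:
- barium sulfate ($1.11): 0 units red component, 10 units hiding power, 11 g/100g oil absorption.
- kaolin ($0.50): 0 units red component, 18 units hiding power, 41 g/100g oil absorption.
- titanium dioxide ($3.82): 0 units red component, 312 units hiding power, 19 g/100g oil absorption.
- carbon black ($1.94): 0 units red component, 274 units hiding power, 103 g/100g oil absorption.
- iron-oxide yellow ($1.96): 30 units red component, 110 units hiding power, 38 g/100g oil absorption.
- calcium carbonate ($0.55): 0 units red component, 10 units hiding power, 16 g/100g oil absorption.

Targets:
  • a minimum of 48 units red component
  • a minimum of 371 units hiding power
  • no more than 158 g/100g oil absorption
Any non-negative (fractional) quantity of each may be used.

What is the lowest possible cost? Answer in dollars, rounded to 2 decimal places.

$4.52

This is a linear program. Let x1 = kg of barium sulfate, x2 = kg of kaolin, x3 = kg of titanium dioxide, x4 = kg of carbon black, x5 = kg of iron-oxide yellow, x6 = kg of calcium carbonate.
min 1.11x1 + 0.5x2 + 3.82x3 + 1.94x4 + 1.96x5 + 0.55x6 s.t.:
  30x5 ≥ 48   (red component)
  10x1 + 18x2 + 312x3 + 274x4 + 110x5 + 10x6 ≥ 371   (hiding power)
  11x1 + 41x2 + 19x3 + 103x4 + 38x5 + 16x6 ≤ 158   (oil absorption)
  x1, x2, x3, x4, x5, x6 ≥ 0.
The minimum-cost mix takes nothing from barium sulfate, kaolin, titanium dioxide, calcium carbonate — only carbon black, iron-oxide yellow. Binding constraints: red component and hiding power.
That vertex is x4 = 0.7117, x5 = 1.6.
Hence cost = 1.94·0.7117 + 1.96·1.6 = $4.5167.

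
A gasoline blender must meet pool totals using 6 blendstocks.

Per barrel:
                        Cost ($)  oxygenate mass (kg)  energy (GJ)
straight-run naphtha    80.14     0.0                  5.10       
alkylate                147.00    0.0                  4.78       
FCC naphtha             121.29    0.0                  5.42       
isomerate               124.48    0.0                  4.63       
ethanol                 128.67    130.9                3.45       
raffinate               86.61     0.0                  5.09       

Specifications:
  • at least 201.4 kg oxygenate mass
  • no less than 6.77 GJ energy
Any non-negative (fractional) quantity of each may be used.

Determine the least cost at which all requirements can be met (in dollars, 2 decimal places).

$220.94

Treat it as an LP. Let x1 = barrels of straight-run naphtha, x2 = barrels of alkylate, x3 = barrels of FCC naphtha, x4 = barrels of isomerate, x5 = barrels of ethanol, x6 = barrels of raffinate.
min 80.14x1 + 147x2 + 121.29x3 + 124.48x4 + 128.67x5 + 86.61x6 s.t.:
  130.9x5 ≥ 201.4   (oxygenate mass)
  5.1x1 + 4.78x2 + 5.42x3 + 4.63x4 + 3.45x5 + 5.09x6 ≥ 6.77   (energy)
  x1, x2, x3, x4, x5, x6 ≥ 0.
The cheapest feasible vertex uses only straight-run naphtha, ethanol; alkylate, FCC naphtha, isomerate, raffinate are not used. Binding constraints: oxygenate mass and energy.
So straight-run naphtha = 0.28665 barrels, ethanol = 1.5386 barrels.
Hence cost = 80.14·0.28665 + 128.67·1.5386 = $220.9438.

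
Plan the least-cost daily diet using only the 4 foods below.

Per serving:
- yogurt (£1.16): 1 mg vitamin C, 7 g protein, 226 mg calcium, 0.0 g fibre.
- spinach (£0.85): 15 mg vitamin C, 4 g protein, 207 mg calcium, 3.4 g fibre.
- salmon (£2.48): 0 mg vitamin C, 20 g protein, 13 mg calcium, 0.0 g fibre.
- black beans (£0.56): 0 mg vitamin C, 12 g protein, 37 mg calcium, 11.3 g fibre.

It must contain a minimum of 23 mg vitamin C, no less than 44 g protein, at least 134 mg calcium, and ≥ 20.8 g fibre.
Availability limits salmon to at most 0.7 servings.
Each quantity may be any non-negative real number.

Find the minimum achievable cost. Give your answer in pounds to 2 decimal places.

£3.07

Set it up as a linear program. Let x1 = servings of yogurt, x2 = servings of spinach, x3 = servings of salmon, x4 = servings of black beans.
min 1.16x1 + 0.85x2 + 2.48x3 + 0.56x4 with:
  1x1 + 15x2 ≥ 23   (vitamin C)
  7x1 + 4x2 + 20x3 + 12x4 ≥ 44   (protein)
  226x1 + 207x2 + 13x3 + 37x4 ≥ 134   (calcium)
  3.4x2 + 11.3x4 ≥ 20.8   (fibre)
  x3 ≤ 0.7
  x1, x2, x3, x4 ≥ 0.
At the optimum only spinach, black beans are positive (yogurt, salmon = 0). Binding constraints: vitamin C and protein.
So spinach = 1.533 servings, black beans = 3.156 servings.
Hence cost = 0.85·1.533 + 0.56·3.156 = £3.0704.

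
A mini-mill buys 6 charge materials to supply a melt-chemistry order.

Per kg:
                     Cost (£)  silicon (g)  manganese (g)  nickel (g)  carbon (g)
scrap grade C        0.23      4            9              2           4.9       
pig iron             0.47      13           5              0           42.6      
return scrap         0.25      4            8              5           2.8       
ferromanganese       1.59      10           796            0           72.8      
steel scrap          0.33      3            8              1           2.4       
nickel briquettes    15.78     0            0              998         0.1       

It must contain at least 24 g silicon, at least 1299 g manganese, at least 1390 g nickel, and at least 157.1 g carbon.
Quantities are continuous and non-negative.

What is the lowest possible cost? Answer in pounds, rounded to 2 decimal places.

£24.99

Set it up as a linear program. Let x1 = kg of scrap grade C, x2 = kg of pig iron, x3 = kg of return scrap, x4 = kg of ferromanganese, x5 = kg of steel scrap, x6 = kg of nickel briquettes.
min 0.23x1 + 0.47x2 + 0.25x3 + 1.59x4 + 0.33x5 + 15.78x6 s.t.:
  4x1 + 13x2 + 4x3 + 10x4 + 3x5 ≥ 24   (silicon)
  9x1 + 5x2 + 8x3 + 796x4 + 8x5 ≥ 1299   (manganese)
  2x1 + 5x3 + 1x5 + 998x6 ≥ 1390   (nickel)
  4.9x1 + 42.6x2 + 2.8x3 + 72.8x4 + 2.4x5 + 0.1x6 ≥ 157.1   (carbon)
  x1, x2, x3, x4, x5, x6 ≥ 0.
The cheapest feasible vertex uses only pig iron, ferromanganese, nickel briquettes; scrap grade C, return scrap, steel scrap are not used. Binding constraints: manganese, nickel, carbon.
Solving gives x2 = 0.9054, x4 = 1.626, x6 = 1.393.
Objective = 0.47·0.9054 + 1.59·1.626 + 15.78·1.393 = 24.9924.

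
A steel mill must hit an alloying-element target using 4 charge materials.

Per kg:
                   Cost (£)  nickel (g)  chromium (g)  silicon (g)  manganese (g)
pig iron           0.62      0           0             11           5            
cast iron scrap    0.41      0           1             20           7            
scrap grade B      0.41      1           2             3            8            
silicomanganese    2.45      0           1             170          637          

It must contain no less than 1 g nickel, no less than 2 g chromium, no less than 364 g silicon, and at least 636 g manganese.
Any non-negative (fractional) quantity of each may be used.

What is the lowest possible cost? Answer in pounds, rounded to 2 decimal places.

£5.61

Treat it as an LP. Let x1 = kg of pig iron, x2 = kg of cast iron scrap, x3 = kg of scrap grade B, x4 = kg of silicomanganese.
min 0.62x1 + 0.41x2 + 0.41x3 + 2.45x4 s.t.:
  1x3 ≥ 1   (nickel)
  1x2 + 2x3 + 1x4 ≥ 2   (chromium)
  11x1 + 20x2 + 3x3 + 170x4 ≥ 364   (silicon)
  5x1 + 7x2 + 8x3 + 637x4 ≥ 636   (manganese)
  x1, x2, x3, x4 ≥ 0.
The cheapest feasible vertex uses only scrap grade B, silicomanganese; pig iron, cast iron scrap are not used. Binding constraints: nickel and silicon.
That vertex is x3 = 1, x4 = 2.124.
Hence cost = 0.41·1 + 2.45·2.124 = £5.6138.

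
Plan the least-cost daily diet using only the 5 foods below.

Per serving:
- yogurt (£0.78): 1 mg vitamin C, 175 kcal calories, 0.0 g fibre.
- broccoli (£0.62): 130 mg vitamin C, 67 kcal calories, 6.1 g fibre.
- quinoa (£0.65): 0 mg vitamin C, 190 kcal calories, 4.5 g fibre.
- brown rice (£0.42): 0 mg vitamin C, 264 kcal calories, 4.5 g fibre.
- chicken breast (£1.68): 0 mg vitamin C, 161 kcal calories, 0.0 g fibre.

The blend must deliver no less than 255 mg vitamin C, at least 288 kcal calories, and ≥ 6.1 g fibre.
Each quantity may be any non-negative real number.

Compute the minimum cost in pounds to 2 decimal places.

Treat it as an LP. Let x1 = servings of yogurt, x2 = servings of broccoli, x3 = servings of quinoa, x4 = servings of brown rice, x5 = servings of chicken breast.
Minimize 0.78x1 + 0.62x2 + 0.65x3 + 0.42x4 + 1.68x5 subject to:
  1x1 + 130x2 ≥ 255   (vitamin C)
  175x1 + 67x2 + 190x3 + 264x4 + 161x5 ≥ 288   (calories)
  6.1x2 + 4.5x3 + 4.5x4 ≥ 6.1   (fibre)
  x1, x2, x3, x4, x5 ≥ 0.
The cheapest feasible vertex uses only broccoli, brown rice; yogurt, quinoa, chicken breast are not used. There the vitamin C and calories constraints are tight.
So broccoli = 1.962 servings, brown rice = 0.5931 servings.
Total cost: 0.62·1.962 + 0.42·0.5931 = 1.4655.

£1.47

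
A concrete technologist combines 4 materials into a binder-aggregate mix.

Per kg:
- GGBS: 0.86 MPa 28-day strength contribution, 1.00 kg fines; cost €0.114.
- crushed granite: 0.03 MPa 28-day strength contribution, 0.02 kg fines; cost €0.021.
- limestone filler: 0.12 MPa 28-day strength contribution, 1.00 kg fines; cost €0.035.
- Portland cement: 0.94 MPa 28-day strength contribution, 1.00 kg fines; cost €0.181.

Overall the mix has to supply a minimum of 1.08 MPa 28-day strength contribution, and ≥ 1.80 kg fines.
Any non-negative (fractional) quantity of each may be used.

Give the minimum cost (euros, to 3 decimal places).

€0.155

Set it up as a linear program. Let x1 = kg of GGBS, x2 = kg of crushed granite, x3 = kg of limestone filler, x4 = kg of Portland cement.
Minimise 0.114x1 + 0.021x2 + 0.035x3 + 0.181x4 s.t.:
  0.86x1 + 0.03x2 + 0.12x3 + 0.94x4 ≥ 1.08   (28-day strength contribution)
  1x1 + 0.02x2 + 1x3 + 1x4 ≥ 1.8   (fines)
  x1, x2, x3, x4 ≥ 0.
The minimum-cost mix takes nothing from crushed granite, Portland cement — only GGBS, limestone filler. The 28-day strength contribution and fines requirements are met with equality.
Solving gives x1 = 1.168, x3 = 0.6324.
Cost = 0.114·1.168 + 0.035·0.6324 = 0.15529.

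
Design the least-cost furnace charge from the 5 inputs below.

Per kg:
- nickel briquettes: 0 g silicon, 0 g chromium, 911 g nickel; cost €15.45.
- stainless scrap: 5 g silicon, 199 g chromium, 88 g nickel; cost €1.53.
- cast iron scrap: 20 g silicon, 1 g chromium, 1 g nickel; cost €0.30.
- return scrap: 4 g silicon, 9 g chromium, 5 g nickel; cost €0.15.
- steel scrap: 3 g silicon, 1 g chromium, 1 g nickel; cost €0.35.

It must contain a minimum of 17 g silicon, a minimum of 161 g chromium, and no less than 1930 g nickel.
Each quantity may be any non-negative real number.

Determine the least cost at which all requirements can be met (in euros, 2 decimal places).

Let x1 = kg of nickel briquettes, x2 = kg of stainless scrap, x3 = kg of cast iron scrap, x4 = kg of return scrap, x5 = kg of steel scrap.
min 15.45x1 + 1.53x2 + 0.3x3 + 0.15x4 + 0.35x5 s.t.:
  5x2 + 20x3 + 4x4 + 3x5 ≥ 17   (silicon)
  199x2 + 1x3 + 9x4 + 1x5 ≥ 161   (chromium)
  911x1 + 88x2 + 1x3 + 5x4 + 1x5 ≥ 1930   (nickel)
  x1, x2, x3, x4, x5 ≥ 0.
At the optimum only nickel briquettes, stainless scrap are positive (cast iron scrap, return scrap, steel scrap = 0). Binding constraints: silicon and nickel.
That vertex is x1 = 1.79, x2 = 3.4.
Total cost: 15.45·1.79 + 1.53·3.4 = 32.8575.

€32.86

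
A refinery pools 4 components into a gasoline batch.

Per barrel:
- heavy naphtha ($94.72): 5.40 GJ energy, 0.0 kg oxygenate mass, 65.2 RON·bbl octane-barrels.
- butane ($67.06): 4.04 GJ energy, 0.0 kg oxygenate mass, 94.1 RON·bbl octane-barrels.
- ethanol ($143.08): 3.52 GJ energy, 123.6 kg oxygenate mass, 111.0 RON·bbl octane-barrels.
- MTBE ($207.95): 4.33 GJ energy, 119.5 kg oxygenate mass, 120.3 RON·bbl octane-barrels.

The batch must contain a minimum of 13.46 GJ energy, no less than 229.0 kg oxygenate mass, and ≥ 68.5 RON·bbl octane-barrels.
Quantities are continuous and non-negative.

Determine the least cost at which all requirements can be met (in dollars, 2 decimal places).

$380.26

Let x1 = barrels of heavy naphtha, x2 = barrels of butane, x3 = barrels of ethanol, x4 = barrels of MTBE.
Minimise 94.72x1 + 67.06x2 + 143.08x3 + 207.95x4 s.t.:
  5.4x1 + 4.04x2 + 3.52x3 + 4.33x4 ≥ 13.46   (energy)
  123.6x3 + 119.5x4 ≥ 229   (oxygenate mass)
  65.2x1 + 94.1x2 + 111x3 + 120.3x4 ≥ 68.5   (octane-barrels)
  x1, x2, x3, x4 ≥ 0.
The optimal basis is {butane, ethanol}; heavy naphtha, MTBE drop out. Binding constraints: energy and oxygenate mass.
Optimal quantities: butane = 1.71741 barrels, ethanol = 1.85275 barrels.
Total cost: 67.06·1.71741 + 143.08·1.85275 = 380.2610.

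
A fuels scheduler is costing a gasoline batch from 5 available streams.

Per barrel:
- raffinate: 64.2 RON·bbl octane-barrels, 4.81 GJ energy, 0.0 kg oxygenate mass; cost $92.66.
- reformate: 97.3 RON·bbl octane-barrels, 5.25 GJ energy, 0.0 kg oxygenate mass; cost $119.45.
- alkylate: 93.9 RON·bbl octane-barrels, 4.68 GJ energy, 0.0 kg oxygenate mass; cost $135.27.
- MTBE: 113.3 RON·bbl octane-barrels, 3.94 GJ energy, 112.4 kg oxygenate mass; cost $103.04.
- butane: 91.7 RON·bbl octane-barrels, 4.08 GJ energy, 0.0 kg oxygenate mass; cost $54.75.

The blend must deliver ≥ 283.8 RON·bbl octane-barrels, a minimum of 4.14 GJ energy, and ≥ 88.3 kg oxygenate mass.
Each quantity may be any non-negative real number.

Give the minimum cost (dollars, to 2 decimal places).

$197.25

Treat it as an LP. Let x1 = barrels of raffinate, x2 = barrels of reformate, x3 = barrels of alkylate, x4 = barrels of MTBE, x5 = barrels of butane.
min 92.66x1 + 119.45x2 + 135.27x3 + 103.04x4 + 54.75x5 with:
  64.2x1 + 97.3x2 + 93.9x3 + 113.3x4 + 91.7x5 ≥ 283.8   (octane-barrels)
  4.81x1 + 5.25x2 + 4.68x3 + 3.94x4 + 4.08x5 ≥ 4.14   (energy)
  112.4x4 ≥ 88.3   (oxygenate mass)
  x1, x2, x3, x4, x5 ≥ 0.
The minimum-cost mix takes nothing from raffinate, reformate, alkylate — only MTBE, butane. The octane-barrels and oxygenate mass requirements are met with equality.
So MTBE = 0.78559 barrels, butane = 2.1242 barrels.
Cost = 103.04·0.78559 + 54.75·2.1242 = 197.2471.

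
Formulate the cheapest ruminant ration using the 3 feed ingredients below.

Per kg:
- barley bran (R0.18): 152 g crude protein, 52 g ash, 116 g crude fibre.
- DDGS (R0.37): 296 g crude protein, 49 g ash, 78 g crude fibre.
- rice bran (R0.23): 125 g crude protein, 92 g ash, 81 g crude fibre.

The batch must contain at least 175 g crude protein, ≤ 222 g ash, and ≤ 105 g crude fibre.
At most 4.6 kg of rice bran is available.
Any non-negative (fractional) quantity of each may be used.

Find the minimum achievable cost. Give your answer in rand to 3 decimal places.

R0.211

Set it up as a linear program. Let x1 = kg of barley bran, x2 = kg of DDGS, x3 = kg of rice bran.
min 0.18x1 + 0.37x2 + 0.23x3 with:
  152x1 + 296x2 + 125x3 ≥ 175   (crude protein)
  52x1 + 49x2 + 92x3 ≤ 222   (ash)
  116x1 + 78x2 + 81x3 ≤ 105   (crude fibre)
  x3 ≤ 4.6
  x1, x2, x3 ≥ 0.
The cheapest feasible vertex uses only barley bran, DDGS; rice bran is not used. There the crude protein and crude fibre constraints are tight.
So barley bran = 0.7754 kg, DDGS = 0.1931 kg.
Cost = 0.18·0.7754 + 0.37·0.1931 = 0.21102.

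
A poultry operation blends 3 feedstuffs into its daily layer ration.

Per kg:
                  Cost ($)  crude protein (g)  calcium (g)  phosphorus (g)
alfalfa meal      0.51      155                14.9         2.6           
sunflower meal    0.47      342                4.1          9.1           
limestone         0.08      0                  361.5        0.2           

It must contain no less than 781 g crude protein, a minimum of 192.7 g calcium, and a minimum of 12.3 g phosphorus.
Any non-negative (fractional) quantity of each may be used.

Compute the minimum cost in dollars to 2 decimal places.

$1.11

Let x1 = kg of alfalfa meal, x2 = kg of sunflower meal, x3 = kg of limestone.
min 0.51x1 + 0.47x2 + 0.08x3 subject to:
  155x1 + 342x2 ≥ 781   (crude protein)
  14.9x1 + 4.1x2 + 361.5x3 ≥ 192.7   (calcium)
  2.6x1 + 9.1x2 + 0.2x3 ≥ 12.3   (phosphorus)
  x1, x2, x3 ≥ 0.
The minimum-cost mix takes nothing from alfalfa meal — only sunflower meal, limestone. There the crude protein and calcium constraints are tight.
That vertex is x2 = 2.284, x3 = 0.5072.
Objective = 0.47·2.284 + 0.08·0.5072 = 1.1141.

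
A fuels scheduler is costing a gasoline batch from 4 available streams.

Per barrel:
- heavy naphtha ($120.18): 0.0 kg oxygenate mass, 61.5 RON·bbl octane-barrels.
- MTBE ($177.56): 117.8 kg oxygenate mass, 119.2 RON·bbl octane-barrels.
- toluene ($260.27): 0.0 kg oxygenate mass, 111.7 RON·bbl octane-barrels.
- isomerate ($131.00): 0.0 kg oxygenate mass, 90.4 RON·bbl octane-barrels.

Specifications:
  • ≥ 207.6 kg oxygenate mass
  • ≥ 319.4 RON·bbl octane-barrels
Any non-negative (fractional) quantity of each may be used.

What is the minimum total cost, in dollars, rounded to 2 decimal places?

Let x1 = barrels of heavy naphtha, x2 = barrels of MTBE, x3 = barrels of toluene, x4 = barrels of isomerate.
Minimize 120.18x1 + 177.56x2 + 260.27x3 + 131x4 s.t.:
  117.8x2 ≥ 207.6   (oxygenate mass)
  61.5x1 + 119.2x2 + 111.7x3 + 90.4x4 ≥ 319.4   (octane-barrels)
  x1, x2, x3, x4 ≥ 0.
At the optimum only MTBE, isomerate are positive (heavy naphtha, toluene = 0). Binding constraints: oxygenate mass and octane-barrels.
So MTBE = 1.7623 barrels, isomerate = 1.2094 barrels.
Cost = 177.56·1.7623 + 131·1.2094 = 471.3454.

$471.35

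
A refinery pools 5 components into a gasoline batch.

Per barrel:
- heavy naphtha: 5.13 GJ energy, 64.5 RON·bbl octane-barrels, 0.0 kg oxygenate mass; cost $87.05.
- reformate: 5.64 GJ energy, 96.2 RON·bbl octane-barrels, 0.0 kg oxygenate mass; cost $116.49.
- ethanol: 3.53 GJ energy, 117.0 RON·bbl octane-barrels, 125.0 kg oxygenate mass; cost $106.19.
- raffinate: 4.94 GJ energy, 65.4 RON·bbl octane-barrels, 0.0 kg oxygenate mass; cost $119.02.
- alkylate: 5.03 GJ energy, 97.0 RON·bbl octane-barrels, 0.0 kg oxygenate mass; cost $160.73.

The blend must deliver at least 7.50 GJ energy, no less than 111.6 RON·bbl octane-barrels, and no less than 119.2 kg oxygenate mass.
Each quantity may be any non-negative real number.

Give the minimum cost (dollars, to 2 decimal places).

$171.41

Treat it as an LP. Let x1 = barrels of heavy naphtha, x2 = barrels of reformate, x3 = barrels of ethanol, x4 = barrels of raffinate, x5 = barrels of alkylate.
min 87.05x1 + 116.49x2 + 106.19x3 + 119.02x4 + 160.73x5 s.t.:
  5.13x1 + 5.64x2 + 3.53x3 + 4.94x4 + 5.03x5 ≥ 7.5   (energy)
  64.5x1 + 96.2x2 + 117x3 + 65.4x4 + 97x5 ≥ 111.6   (octane-barrels)
  125x3 ≥ 119.2   (oxygenate mass)
  x1, x2, x3, x4, x5 ≥ 0.
At the optimum only heavy naphtha, ethanol are positive (reformate, raffinate, alkylate = 0). Binding constraints: energy and oxygenate mass.
That vertex is x1 = 0.8058, x3 = 0.9536.
Cost = 87.05·0.8058 + 106.19·0.9536 = 171.4077.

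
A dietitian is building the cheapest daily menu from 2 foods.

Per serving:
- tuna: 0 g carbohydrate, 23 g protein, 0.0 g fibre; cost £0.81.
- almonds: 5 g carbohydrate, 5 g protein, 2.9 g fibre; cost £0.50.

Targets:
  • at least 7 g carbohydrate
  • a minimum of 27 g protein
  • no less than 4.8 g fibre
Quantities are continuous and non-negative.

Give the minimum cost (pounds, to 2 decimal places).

Set it up as a linear program. Let x1 = servings of tuna, x2 = servings of almonds.
Minimise 0.81x1 + 0.5x2 subject to:
  5x2 ≥ 7   (carbohydrate)
  23x1 + 5x2 ≥ 27   (protein)
  2.9x2 ≥ 4.8   (fibre)
  x1, x2 ≥ 0.
Both inputs are positive at the optimum. Binding constraints: protein and fibre.
Optimal quantities: tuna = 0.8141 servings, almonds = 1.655 servings.
Cost = 0.81·0.8141 + 0.5·1.655 = 1.4869.

£1.49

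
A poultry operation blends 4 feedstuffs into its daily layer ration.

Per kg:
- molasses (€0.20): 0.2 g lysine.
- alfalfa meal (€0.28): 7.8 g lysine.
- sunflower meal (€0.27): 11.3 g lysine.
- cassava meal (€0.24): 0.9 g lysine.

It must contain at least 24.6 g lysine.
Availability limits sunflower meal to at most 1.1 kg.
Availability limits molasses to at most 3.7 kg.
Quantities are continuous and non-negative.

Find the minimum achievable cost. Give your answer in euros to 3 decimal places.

Let x1 = kg of molasses, x2 = kg of alfalfa meal, x3 = kg of sunflower meal, x4 = kg of cassava meal.
Minimise 0.2x1 + 0.28x2 + 0.27x3 + 0.24x4 with:
  0.2x1 + 7.8x2 + 11.3x3 + 0.9x4 ≥ 24.6   (lysine)
  x3 ≤ 1.1
  x1 ≤ 3.7
  x1, x2, x3, x4 ≥ 0.
The optimal basis is {alfalfa meal, sunflower meal}; molasses, cassava meal drop out. Binding constraints: lysine and the sunflower meal cap.
Optimal quantities: alfalfa meal = 1.56 kg, sunflower meal = 1.1 kg.
Total cost: 0.28·1.56 + 0.27·1.1 = 0.73380.

€0.734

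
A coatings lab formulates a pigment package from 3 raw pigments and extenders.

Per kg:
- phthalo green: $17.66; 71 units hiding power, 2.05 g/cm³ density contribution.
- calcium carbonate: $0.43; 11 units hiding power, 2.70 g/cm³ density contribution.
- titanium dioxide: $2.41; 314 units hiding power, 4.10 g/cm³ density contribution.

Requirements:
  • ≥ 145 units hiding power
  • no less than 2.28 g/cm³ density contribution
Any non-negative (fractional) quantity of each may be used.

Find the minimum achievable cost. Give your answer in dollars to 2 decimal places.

$1.17

Set it up as a linear program. Let x1 = kg of phthalo green, x2 = kg of calcium carbonate, x3 = kg of titanium dioxide.
min 17.66x1 + 0.43x2 + 2.41x3 s.t.:
  71x1 + 11x2 + 314x3 ≥ 145   (hiding power)
  2.05x1 + 2.7x2 + 4.1x3 ≥ 2.28   (density contribution)
  x1, x2, x3 ≥ 0.
The optimal basis is {calcium carbonate, titanium dioxide}; phthalo green drops out. The hiding power and density contribution requirements are met with equality.
Solving gives x2 = 0.1513, x3 = 0.4565.
Cost = 0.43·0.1513 + 2.41·0.4565 = 1.1652.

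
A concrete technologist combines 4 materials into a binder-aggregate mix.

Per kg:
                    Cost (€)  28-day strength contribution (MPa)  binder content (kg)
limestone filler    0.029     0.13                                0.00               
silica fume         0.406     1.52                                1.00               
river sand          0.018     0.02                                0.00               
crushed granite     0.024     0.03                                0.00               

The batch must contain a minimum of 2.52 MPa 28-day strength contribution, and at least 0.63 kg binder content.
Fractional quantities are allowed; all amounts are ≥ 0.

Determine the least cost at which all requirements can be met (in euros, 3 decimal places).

€0.604

Let x1 = kg of limestone filler, x2 = kg of silica fume, x3 = kg of river sand, x4 = kg of crushed granite.
Minimize 0.029x1 + 0.406x2 + 0.018x3 + 0.024x4 subject to:
  0.13x1 + 1.52x2 + 0.02x3 + 0.03x4 ≥ 2.52   (28-day strength contribution)
  1x2 ≥ 0.63   (binder content)
  x1, x2, x3, x4 ≥ 0.
The optimal basis is {limestone filler, silica fume}; river sand, crushed granite drop out. There the 28-day strength contribution and binder content constraints are tight.
That vertex is x1 = 12.02, x2 = 0.63.
Cost = 0.029·12.02 + 0.406·0.63 = 0.60436.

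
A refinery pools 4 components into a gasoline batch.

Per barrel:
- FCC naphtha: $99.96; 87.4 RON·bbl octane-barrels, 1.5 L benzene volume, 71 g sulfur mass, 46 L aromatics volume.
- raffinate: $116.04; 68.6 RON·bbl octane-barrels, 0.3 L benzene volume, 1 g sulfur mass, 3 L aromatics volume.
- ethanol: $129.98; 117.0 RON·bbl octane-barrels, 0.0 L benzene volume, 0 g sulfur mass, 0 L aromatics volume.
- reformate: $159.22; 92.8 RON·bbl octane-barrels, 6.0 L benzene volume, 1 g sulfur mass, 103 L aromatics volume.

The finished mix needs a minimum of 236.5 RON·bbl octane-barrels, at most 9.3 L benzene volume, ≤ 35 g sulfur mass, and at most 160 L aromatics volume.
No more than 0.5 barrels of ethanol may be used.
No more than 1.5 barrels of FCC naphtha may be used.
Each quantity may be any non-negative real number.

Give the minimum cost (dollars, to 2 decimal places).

Treat it as an LP. Let x1 = barrels of FCC naphtha, x2 = barrels of raffinate, x3 = barrels of ethanol, x4 = barrels of reformate.
Minimize 99.96x1 + 116.04x2 + 129.98x3 + 159.22x4 s.t.:
  87.4x1 + 68.6x2 + 117x3 + 92.8x4 ≥ 236.5   (octane-barrels)
  1.5x1 + 0.3x2 + 6x4 ≤ 9.3   (benzene volume)
  71x1 + 1x2 + 1x4 ≤ 35   (sulfur mass)
  46x1 + 3x2 + 103x4 ≤ 160   (aromatics volume)
  x3 ≤ 0.5
  x1 ≤ 1.5
  x1, x2, x3, x4 ≥ 0.
The cheapest feasible vertex uses only FCC naphtha, raffinate, ethanol; reformate is not used. Binding constraints: octane-barrels, sulfur mass, the ethanol cap.
Solving gives x1 = 0.46475, x2 = 2.0026, x3 = 0.5.
Total cost: 99.96·0.46475 + 116.04·2.0026 + 129.98·0.5 = 343.8281.

$343.83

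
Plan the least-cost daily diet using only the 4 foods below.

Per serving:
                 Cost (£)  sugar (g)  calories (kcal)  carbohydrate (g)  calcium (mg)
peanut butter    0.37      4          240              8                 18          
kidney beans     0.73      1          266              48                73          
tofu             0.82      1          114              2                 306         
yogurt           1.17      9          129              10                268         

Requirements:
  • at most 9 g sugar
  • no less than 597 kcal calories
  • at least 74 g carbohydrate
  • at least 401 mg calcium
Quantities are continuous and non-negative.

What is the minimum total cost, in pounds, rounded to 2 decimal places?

Let x1 = servings of peanut butter, x2 = servings of kidney beans, x3 = servings of tofu, x4 = servings of yogurt.
Minimize 0.37x1 + 0.73x2 + 0.82x3 + 1.17x4 s.t.:
  4x1 + 1x2 + 1x3 + 9x4 ≤ 9   (sugar)
  240x1 + 266x2 + 114x3 + 129x4 ≥ 597   (calories)
  8x1 + 48x2 + 2x3 + 10x4 ≥ 74   (carbohydrate)
  18x1 + 73x2 + 306x3 + 268x4 ≥ 401   (calcium)
  x1, x2, x3, x4 ≥ 0.
The optimal basis is {peanut butter, kidney beans, tofu}; yogurt drops out. There the calories, carbohydrate, calcium constraints are tight.
Solving gives x1 = 0.4591, x2 = 1.426, x3 = 0.9433.
Total cost: 0.37·0.4591 + 0.73·1.426 + 0.82·0.9433 = 1.9844.

£1.98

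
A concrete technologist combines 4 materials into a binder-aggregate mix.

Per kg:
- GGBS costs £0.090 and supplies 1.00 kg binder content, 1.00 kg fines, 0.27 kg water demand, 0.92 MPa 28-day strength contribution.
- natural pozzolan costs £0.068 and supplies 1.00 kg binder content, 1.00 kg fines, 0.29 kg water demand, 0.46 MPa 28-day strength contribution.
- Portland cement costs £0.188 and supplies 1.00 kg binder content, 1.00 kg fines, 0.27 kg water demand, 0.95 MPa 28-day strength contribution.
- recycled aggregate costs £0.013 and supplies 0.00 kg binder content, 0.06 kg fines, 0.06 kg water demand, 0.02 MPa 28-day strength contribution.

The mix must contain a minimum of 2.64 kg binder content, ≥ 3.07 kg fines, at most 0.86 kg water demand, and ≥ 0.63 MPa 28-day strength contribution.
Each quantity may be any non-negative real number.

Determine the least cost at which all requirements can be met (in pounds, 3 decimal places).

£0.242

Let x1 = kg of GGBS, x2 = kg of natural pozzolan, x3 = kg of Portland cement, x4 = kg of recycled aggregate.
Minimise 0.09x1 + 0.068x2 + 0.188x3 + 0.013x4 subject to:
  1x1 + 1x2 + 1x3 ≥ 2.64   (binder content)
  1x1 + 1x2 + 1x3 + 0.06x4 ≥ 3.07   (fines)
  0.27x1 + 0.29x2 + 0.27x3 + 0.06x4 ≤ 0.86   (water demand)
  0.92x1 + 0.46x2 + 0.95x3 + 0.02x4 ≥ 0.63   (28-day strength contribution)
  x1, x2, x3, x4 ≥ 0.
The minimum-cost mix takes nothing from Portland cement, recycled aggregate — only GGBS, natural pozzolan. The fines and water demand requirements are met with equality.
That vertex is x1 = 1.515, x2 = 1.555.
Hence cost = 0.09·1.515 + 0.068·1.555 = £0.24209.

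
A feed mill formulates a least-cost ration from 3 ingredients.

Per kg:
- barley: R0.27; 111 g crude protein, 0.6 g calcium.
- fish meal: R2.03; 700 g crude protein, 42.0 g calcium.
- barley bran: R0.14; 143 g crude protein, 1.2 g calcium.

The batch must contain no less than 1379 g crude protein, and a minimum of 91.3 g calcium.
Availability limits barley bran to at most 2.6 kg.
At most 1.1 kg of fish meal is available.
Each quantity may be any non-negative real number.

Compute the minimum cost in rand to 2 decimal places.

Treat it as an LP. Let x1 = kg of barley, x2 = kg of fish meal, x3 = kg of barley bran.
min 0.27x1 + 2.03x2 + 0.14x3 subject to:
  111x1 + 700x2 + 143x3 ≥ 1379   (crude protein)
  0.6x1 + 42x2 + 1.2x3 ≥ 91.3   (calcium)
  x3 ≤ 2.6
  x2 ≤ 1.1
  x1, x2, x3 ≥ 0.
All 3 inputs are positive at the optimum. The calcium, the barley bran cap, the fish meal cap requirements are met with equality.
That vertex is x1 = 69.97, x2 = 1.1, x3 = 2.6.
Objective = 0.27·69.97 + 2.03·1.1 + 0.14·2.6 = 21.4889.

R21.49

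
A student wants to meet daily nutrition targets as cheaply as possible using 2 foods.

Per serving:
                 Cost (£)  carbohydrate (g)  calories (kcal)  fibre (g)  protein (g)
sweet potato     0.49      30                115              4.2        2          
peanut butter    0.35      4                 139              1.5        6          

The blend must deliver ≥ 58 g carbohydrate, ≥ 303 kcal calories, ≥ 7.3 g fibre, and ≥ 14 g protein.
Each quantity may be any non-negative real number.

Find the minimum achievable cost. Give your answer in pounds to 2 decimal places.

This is a linear program. Let x1 = servings of sweet potato, x2 = servings of peanut butter.
min 0.49x1 + 0.35x2 s.t.:
  30x1 + 4x2 ≥ 58   (carbohydrate)
  115x1 + 139x2 ≥ 303   (calories)
  4.2x1 + 1.5x2 ≥ 7.3   (fibre)
  2x1 + 6x2 ≥ 14   (protein)
  x1, x2 ≥ 0.
Both inputs are positive at the optimum. The carbohydrate and protein requirements are met with equality.
That vertex is x1 = 1.698, x2 = 1.767.
Hence cost = 0.49·1.698 + 0.35·1.767 = £1.4505.

£1.45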